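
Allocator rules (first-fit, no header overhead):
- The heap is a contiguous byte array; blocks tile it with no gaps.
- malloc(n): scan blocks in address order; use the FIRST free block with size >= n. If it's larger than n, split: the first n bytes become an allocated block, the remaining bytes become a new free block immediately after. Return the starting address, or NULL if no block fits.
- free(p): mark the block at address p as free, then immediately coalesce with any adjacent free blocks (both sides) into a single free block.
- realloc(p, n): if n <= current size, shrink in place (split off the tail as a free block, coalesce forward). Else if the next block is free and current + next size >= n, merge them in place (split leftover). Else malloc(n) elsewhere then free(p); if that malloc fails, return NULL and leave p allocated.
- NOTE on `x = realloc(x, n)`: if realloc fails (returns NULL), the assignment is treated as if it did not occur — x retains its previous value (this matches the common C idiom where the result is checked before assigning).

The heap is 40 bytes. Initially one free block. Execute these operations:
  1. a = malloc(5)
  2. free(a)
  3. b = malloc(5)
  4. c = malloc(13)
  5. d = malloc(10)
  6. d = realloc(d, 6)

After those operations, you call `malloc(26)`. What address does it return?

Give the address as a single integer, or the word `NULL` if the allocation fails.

Op 1: a = malloc(5) -> a = 0; heap: [0-4 ALLOC][5-39 FREE]
Op 2: free(a) -> (freed a); heap: [0-39 FREE]
Op 3: b = malloc(5) -> b = 0; heap: [0-4 ALLOC][5-39 FREE]
Op 4: c = malloc(13) -> c = 5; heap: [0-4 ALLOC][5-17 ALLOC][18-39 FREE]
Op 5: d = malloc(10) -> d = 18; heap: [0-4 ALLOC][5-17 ALLOC][18-27 ALLOC][28-39 FREE]
Op 6: d = realloc(d, 6) -> d = 18; heap: [0-4 ALLOC][5-17 ALLOC][18-23 ALLOC][24-39 FREE]
malloc(26): first-fit scan over [0-4 ALLOC][5-17 ALLOC][18-23 ALLOC][24-39 FREE] -> NULL

Answer: NULL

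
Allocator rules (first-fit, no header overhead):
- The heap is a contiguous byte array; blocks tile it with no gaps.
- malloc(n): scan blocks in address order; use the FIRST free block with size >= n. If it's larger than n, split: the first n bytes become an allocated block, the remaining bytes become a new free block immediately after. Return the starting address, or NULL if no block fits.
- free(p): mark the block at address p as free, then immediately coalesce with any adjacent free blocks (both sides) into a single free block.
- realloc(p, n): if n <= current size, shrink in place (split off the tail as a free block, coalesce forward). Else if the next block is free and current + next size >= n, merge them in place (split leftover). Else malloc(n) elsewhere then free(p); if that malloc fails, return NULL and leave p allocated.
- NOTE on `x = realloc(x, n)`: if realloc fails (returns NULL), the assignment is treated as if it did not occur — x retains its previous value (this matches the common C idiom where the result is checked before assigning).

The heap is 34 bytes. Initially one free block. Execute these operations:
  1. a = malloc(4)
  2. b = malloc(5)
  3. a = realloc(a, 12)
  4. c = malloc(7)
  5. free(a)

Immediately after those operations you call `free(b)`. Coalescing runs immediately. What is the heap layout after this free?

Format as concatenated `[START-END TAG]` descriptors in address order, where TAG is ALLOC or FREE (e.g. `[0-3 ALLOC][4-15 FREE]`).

Answer: [0-20 FREE][21-27 ALLOC][28-33 FREE]

Derivation:
Op 1: a = malloc(4) -> a = 0; heap: [0-3 ALLOC][4-33 FREE]
Op 2: b = malloc(5) -> b = 4; heap: [0-3 ALLOC][4-8 ALLOC][9-33 FREE]
Op 3: a = realloc(a, 12) -> a = 9; heap: [0-3 FREE][4-8 ALLOC][9-20 ALLOC][21-33 FREE]
Op 4: c = malloc(7) -> c = 21; heap: [0-3 FREE][4-8 ALLOC][9-20 ALLOC][21-27 ALLOC][28-33 FREE]
Op 5: free(a) -> (freed a); heap: [0-3 FREE][4-8 ALLOC][9-20 FREE][21-27 ALLOC][28-33 FREE]
free(b): b = 4 -> block [4-8 ALLOC]; mark free, coalesce with adjacent free neighbors -> [0-20 FREE][21-27 ALLOC][28-33 FREE]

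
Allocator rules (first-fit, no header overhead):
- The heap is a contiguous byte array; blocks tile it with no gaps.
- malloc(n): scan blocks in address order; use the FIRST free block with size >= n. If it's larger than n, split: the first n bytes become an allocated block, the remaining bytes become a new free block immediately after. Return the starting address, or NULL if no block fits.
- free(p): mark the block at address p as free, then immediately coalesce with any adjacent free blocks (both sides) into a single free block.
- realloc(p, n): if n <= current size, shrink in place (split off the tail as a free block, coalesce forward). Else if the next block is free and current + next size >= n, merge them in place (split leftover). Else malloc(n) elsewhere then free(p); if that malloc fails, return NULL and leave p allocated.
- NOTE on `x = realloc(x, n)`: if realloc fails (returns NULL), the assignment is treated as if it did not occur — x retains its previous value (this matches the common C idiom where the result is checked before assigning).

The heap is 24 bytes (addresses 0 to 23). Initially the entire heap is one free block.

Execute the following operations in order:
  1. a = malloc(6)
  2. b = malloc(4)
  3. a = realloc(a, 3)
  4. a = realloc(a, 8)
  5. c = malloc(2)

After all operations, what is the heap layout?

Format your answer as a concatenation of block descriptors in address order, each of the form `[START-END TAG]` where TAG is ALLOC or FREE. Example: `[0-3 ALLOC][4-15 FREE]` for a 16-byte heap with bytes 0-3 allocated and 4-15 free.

Answer: [0-1 ALLOC][2-5 FREE][6-9 ALLOC][10-17 ALLOC][18-23 FREE]

Derivation:
Op 1: a = malloc(6) -> a = 0; heap: [0-5 ALLOC][6-23 FREE]
Op 2: b = malloc(4) -> b = 6; heap: [0-5 ALLOC][6-9 ALLOC][10-23 FREE]
Op 3: a = realloc(a, 3) -> a = 0; heap: [0-2 ALLOC][3-5 FREE][6-9 ALLOC][10-23 FREE]
Op 4: a = realloc(a, 8) -> a = 10; heap: [0-5 FREE][6-9 ALLOC][10-17 ALLOC][18-23 FREE]
Op 5: c = malloc(2) -> c = 0; heap: [0-1 ALLOC][2-5 FREE][6-9 ALLOC][10-17 ALLOC][18-23 FREE]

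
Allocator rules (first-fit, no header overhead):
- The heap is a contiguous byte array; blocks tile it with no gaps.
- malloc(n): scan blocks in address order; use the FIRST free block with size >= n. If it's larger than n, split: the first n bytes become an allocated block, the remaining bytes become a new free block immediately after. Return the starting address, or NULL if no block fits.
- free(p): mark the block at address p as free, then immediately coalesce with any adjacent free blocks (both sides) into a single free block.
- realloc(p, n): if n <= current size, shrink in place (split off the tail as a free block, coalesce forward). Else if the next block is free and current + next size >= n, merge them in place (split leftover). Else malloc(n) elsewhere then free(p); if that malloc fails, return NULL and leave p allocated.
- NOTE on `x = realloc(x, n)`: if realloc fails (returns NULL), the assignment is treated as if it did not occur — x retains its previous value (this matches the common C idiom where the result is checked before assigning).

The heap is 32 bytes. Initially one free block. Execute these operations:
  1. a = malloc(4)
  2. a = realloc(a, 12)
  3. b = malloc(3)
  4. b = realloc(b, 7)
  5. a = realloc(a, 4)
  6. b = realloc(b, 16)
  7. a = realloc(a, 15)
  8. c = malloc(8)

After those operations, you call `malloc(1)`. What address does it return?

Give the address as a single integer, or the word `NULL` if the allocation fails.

Op 1: a = malloc(4) -> a = 0; heap: [0-3 ALLOC][4-31 FREE]
Op 2: a = realloc(a, 12) -> a = 0; heap: [0-11 ALLOC][12-31 FREE]
Op 3: b = malloc(3) -> b = 12; heap: [0-11 ALLOC][12-14 ALLOC][15-31 FREE]
Op 4: b = realloc(b, 7) -> b = 12; heap: [0-11 ALLOC][12-18 ALLOC][19-31 FREE]
Op 5: a = realloc(a, 4) -> a = 0; heap: [0-3 ALLOC][4-11 FREE][12-18 ALLOC][19-31 FREE]
Op 6: b = realloc(b, 16) -> b = 12; heap: [0-3 ALLOC][4-11 FREE][12-27 ALLOC][28-31 FREE]
Op 7: a = realloc(a, 15) -> NULL (a unchanged); heap: [0-3 ALLOC][4-11 FREE][12-27 ALLOC][28-31 FREE]
Op 8: c = malloc(8) -> c = 4; heap: [0-3 ALLOC][4-11 ALLOC][12-27 ALLOC][28-31 FREE]
malloc(1): first-fit scan over [0-3 ALLOC][4-11 ALLOC][12-27 ALLOC][28-31 FREE] -> 28

Answer: 28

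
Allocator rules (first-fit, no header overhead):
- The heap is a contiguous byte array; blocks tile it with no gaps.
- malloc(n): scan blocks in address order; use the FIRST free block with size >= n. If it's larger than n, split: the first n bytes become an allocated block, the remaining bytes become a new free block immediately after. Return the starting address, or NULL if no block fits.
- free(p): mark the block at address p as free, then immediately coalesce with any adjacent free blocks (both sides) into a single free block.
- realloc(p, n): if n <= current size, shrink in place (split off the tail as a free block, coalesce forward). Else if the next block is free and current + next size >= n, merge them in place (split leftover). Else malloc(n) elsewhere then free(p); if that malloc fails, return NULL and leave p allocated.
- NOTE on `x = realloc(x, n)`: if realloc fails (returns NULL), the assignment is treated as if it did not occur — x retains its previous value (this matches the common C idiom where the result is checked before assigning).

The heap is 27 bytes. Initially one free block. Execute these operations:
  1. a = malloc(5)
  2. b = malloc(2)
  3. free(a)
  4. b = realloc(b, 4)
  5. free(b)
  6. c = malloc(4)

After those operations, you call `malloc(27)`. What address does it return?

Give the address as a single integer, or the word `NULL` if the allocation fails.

Answer: NULL

Derivation:
Op 1: a = malloc(5) -> a = 0; heap: [0-4 ALLOC][5-26 FREE]
Op 2: b = malloc(2) -> b = 5; heap: [0-4 ALLOC][5-6 ALLOC][7-26 FREE]
Op 3: free(a) -> (freed a); heap: [0-4 FREE][5-6 ALLOC][7-26 FREE]
Op 4: b = realloc(b, 4) -> b = 5; heap: [0-4 FREE][5-8 ALLOC][9-26 FREE]
Op 5: free(b) -> (freed b); heap: [0-26 FREE]
Op 6: c = malloc(4) -> c = 0; heap: [0-3 ALLOC][4-26 FREE]
malloc(27): first-fit scan over [0-3 ALLOC][4-26 FREE] -> NULL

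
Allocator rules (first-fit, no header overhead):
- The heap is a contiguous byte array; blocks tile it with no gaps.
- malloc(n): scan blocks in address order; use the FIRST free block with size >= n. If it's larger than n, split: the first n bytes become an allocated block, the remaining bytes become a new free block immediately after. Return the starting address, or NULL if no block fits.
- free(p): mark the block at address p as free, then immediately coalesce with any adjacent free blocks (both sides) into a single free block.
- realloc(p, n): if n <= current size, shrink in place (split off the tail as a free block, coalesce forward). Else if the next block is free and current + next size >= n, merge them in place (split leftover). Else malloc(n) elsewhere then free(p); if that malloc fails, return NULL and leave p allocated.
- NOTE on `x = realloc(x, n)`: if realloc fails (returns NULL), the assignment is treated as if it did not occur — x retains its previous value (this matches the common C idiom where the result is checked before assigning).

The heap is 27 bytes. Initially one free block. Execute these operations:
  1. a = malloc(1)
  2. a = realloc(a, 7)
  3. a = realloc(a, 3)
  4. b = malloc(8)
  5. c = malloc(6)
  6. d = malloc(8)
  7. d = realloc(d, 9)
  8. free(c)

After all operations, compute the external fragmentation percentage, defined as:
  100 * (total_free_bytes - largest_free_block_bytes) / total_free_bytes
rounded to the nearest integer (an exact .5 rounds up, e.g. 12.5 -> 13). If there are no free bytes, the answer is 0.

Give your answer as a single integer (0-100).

Answer: 14

Derivation:
Op 1: a = malloc(1) -> a = 0; heap: [0-0 ALLOC][1-26 FREE]
Op 2: a = realloc(a, 7) -> a = 0; heap: [0-6 ALLOC][7-26 FREE]
Op 3: a = realloc(a, 3) -> a = 0; heap: [0-2 ALLOC][3-26 FREE]
Op 4: b = malloc(8) -> b = 3; heap: [0-2 ALLOC][3-10 ALLOC][11-26 FREE]
Op 5: c = malloc(6) -> c = 11; heap: [0-2 ALLOC][3-10 ALLOC][11-16 ALLOC][17-26 FREE]
Op 6: d = malloc(8) -> d = 17; heap: [0-2 ALLOC][3-10 ALLOC][11-16 ALLOC][17-24 ALLOC][25-26 FREE]
Op 7: d = realloc(d, 9) -> d = 17; heap: [0-2 ALLOC][3-10 ALLOC][11-16 ALLOC][17-25 ALLOC][26-26 FREE]
Op 8: free(c) -> (freed c); heap: [0-2 ALLOC][3-10 ALLOC][11-16 FREE][17-25 ALLOC][26-26 FREE]
Free blocks: [6 1] total_free=7 largest=6 -> 100*(7-6)/7 = 100/7 ≈ 14.286 -> rounds to 14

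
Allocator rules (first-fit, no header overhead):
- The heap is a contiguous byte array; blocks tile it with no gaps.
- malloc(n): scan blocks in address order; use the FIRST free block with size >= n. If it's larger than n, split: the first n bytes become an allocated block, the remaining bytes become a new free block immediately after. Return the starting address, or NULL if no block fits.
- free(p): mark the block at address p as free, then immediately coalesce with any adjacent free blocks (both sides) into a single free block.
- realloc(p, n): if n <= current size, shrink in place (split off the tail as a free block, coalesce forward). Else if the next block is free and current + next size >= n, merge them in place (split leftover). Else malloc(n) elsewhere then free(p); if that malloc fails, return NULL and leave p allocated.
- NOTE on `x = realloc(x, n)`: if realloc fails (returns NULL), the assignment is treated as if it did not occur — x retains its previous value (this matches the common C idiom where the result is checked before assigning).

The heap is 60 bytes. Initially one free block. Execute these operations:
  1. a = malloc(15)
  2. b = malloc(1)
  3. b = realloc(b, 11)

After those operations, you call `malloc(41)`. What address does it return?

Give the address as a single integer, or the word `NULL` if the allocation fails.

Answer: NULL

Derivation:
Op 1: a = malloc(15) -> a = 0; heap: [0-14 ALLOC][15-59 FREE]
Op 2: b = malloc(1) -> b = 15; heap: [0-14 ALLOC][15-15 ALLOC][16-59 FREE]
Op 3: b = realloc(b, 11) -> b = 15; heap: [0-14 ALLOC][15-25 ALLOC][26-59 FREE]
malloc(41): first-fit scan over [0-14 ALLOC][15-25 ALLOC][26-59 FREE] -> NULL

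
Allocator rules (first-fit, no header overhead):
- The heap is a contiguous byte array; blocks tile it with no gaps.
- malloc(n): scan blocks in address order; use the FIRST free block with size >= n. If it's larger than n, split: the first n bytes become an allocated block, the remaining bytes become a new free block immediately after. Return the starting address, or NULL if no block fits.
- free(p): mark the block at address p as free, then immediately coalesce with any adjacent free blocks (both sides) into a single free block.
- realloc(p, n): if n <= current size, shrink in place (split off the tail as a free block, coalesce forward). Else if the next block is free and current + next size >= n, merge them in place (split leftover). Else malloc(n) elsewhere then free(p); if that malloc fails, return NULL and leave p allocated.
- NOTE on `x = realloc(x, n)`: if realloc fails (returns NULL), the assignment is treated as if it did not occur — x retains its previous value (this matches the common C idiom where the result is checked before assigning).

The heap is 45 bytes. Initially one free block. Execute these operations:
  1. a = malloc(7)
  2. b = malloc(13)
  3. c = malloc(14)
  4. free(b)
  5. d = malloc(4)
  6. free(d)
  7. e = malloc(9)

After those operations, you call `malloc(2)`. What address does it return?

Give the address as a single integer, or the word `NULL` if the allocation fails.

Answer: 16

Derivation:
Op 1: a = malloc(7) -> a = 0; heap: [0-6 ALLOC][7-44 FREE]
Op 2: b = malloc(13) -> b = 7; heap: [0-6 ALLOC][7-19 ALLOC][20-44 FREE]
Op 3: c = malloc(14) -> c = 20; heap: [0-6 ALLOC][7-19 ALLOC][20-33 ALLOC][34-44 FREE]
Op 4: free(b) -> (freed b); heap: [0-6 ALLOC][7-19 FREE][20-33 ALLOC][34-44 FREE]
Op 5: d = malloc(4) -> d = 7; heap: [0-6 ALLOC][7-10 ALLOC][11-19 FREE][20-33 ALLOC][34-44 FREE]
Op 6: free(d) -> (freed d); heap: [0-6 ALLOC][7-19 FREE][20-33 ALLOC][34-44 FREE]
Op 7: e = malloc(9) -> e = 7; heap: [0-6 ALLOC][7-15 ALLOC][16-19 FREE][20-33 ALLOC][34-44 FREE]
malloc(2): first-fit scan over [0-6 ALLOC][7-15 ALLOC][16-19 FREE][20-33 ALLOC][34-44 FREE] -> 16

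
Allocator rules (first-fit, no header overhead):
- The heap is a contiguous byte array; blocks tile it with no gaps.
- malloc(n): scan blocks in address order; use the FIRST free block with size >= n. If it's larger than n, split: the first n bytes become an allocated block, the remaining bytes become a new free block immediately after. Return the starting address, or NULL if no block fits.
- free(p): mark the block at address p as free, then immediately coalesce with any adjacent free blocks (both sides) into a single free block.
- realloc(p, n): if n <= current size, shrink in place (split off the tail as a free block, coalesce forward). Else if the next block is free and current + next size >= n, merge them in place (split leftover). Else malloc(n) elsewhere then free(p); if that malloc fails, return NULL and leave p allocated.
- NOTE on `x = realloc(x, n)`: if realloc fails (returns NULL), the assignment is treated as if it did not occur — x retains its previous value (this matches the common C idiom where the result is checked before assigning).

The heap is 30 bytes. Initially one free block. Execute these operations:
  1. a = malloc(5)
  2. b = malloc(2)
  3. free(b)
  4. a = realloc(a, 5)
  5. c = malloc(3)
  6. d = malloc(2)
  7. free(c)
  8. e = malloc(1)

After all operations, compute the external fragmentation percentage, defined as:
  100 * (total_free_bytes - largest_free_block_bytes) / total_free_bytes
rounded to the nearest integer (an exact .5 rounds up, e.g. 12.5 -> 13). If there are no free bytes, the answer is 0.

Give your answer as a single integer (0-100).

Op 1: a = malloc(5) -> a = 0; heap: [0-4 ALLOC][5-29 FREE]
Op 2: b = malloc(2) -> b = 5; heap: [0-4 ALLOC][5-6 ALLOC][7-29 FREE]
Op 3: free(b) -> (freed b); heap: [0-4 ALLOC][5-29 FREE]
Op 4: a = realloc(a, 5) -> a = 0; heap: [0-4 ALLOC][5-29 FREE]
Op 5: c = malloc(3) -> c = 5; heap: [0-4 ALLOC][5-7 ALLOC][8-29 FREE]
Op 6: d = malloc(2) -> d = 8; heap: [0-4 ALLOC][5-7 ALLOC][8-9 ALLOC][10-29 FREE]
Op 7: free(c) -> (freed c); heap: [0-4 ALLOC][5-7 FREE][8-9 ALLOC][10-29 FREE]
Op 8: e = malloc(1) -> e = 5; heap: [0-4 ALLOC][5-5 ALLOC][6-7 FREE][8-9 ALLOC][10-29 FREE]
Free blocks: [2 20] total_free=22 largest=20 -> 100*(22-20)/22 = 200/22 ≈ 9.091 -> rounds to 9

Answer: 9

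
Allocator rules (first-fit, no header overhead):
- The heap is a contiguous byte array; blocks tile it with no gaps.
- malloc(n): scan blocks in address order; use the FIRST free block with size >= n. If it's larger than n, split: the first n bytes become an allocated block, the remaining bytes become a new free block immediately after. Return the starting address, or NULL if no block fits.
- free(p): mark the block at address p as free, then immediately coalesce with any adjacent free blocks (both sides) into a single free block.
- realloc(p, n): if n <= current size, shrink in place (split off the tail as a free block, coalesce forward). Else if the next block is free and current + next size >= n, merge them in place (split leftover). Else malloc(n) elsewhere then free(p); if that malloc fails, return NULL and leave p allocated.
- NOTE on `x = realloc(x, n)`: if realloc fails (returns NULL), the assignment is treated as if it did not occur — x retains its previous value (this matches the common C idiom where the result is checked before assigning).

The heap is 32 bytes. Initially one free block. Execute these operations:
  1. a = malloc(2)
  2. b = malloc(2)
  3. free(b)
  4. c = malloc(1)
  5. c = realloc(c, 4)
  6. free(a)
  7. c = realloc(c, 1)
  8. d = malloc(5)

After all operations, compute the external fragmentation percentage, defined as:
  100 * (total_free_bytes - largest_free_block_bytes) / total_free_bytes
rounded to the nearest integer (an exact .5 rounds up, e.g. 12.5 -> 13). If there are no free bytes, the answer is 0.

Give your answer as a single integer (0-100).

Op 1: a = malloc(2) -> a = 0; heap: [0-1 ALLOC][2-31 FREE]
Op 2: b = malloc(2) -> b = 2; heap: [0-1 ALLOC][2-3 ALLOC][4-31 FREE]
Op 3: free(b) -> (freed b); heap: [0-1 ALLOC][2-31 FREE]
Op 4: c = malloc(1) -> c = 2; heap: [0-1 ALLOC][2-2 ALLOC][3-31 FREE]
Op 5: c = realloc(c, 4) -> c = 2; heap: [0-1 ALLOC][2-5 ALLOC][6-31 FREE]
Op 6: free(a) -> (freed a); heap: [0-1 FREE][2-5 ALLOC][6-31 FREE]
Op 7: c = realloc(c, 1) -> c = 2; heap: [0-1 FREE][2-2 ALLOC][3-31 FREE]
Op 8: d = malloc(5) -> d = 3; heap: [0-1 FREE][2-2 ALLOC][3-7 ALLOC][8-31 FREE]
Free blocks: [2 24] total_free=26 largest=24 -> 100*(26-24)/26 = 200/26 ≈ 7.692 -> rounds to 8

Answer: 8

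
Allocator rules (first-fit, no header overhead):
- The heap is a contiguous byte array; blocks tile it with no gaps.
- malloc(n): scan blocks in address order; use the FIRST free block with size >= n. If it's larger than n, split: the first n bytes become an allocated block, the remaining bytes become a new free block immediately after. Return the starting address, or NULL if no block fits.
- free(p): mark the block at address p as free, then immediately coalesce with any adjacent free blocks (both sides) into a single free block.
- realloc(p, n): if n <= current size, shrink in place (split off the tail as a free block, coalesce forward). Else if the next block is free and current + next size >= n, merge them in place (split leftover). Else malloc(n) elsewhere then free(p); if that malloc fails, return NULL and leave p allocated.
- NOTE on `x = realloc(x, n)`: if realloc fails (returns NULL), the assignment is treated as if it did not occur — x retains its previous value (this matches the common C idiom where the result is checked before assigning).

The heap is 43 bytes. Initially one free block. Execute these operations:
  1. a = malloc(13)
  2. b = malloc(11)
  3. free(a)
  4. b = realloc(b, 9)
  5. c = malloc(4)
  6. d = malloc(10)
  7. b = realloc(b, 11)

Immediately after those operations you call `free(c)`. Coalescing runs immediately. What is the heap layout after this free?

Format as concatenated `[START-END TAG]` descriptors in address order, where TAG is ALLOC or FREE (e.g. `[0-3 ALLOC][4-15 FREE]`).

Answer: [0-21 FREE][22-31 ALLOC][32-42 ALLOC]

Derivation:
Op 1: a = malloc(13) -> a = 0; heap: [0-12 ALLOC][13-42 FREE]
Op 2: b = malloc(11) -> b = 13; heap: [0-12 ALLOC][13-23 ALLOC][24-42 FREE]
Op 3: free(a) -> (freed a); heap: [0-12 FREE][13-23 ALLOC][24-42 FREE]
Op 4: b = realloc(b, 9) -> b = 13; heap: [0-12 FREE][13-21 ALLOC][22-42 FREE]
Op 5: c = malloc(4) -> c = 0; heap: [0-3 ALLOC][4-12 FREE][13-21 ALLOC][22-42 FREE]
Op 6: d = malloc(10) -> d = 22; heap: [0-3 ALLOC][4-12 FREE][13-21 ALLOC][22-31 ALLOC][32-42 FREE]
Op 7: b = realloc(b, 11) -> b = 32; heap: [0-3 ALLOC][4-21 FREE][22-31 ALLOC][32-42 ALLOC]
free(c): c = 0 -> block [0-3 ALLOC]; mark free, coalesce with adjacent free neighbors -> [0-21 FREE][22-31 ALLOC][32-42 ALLOC]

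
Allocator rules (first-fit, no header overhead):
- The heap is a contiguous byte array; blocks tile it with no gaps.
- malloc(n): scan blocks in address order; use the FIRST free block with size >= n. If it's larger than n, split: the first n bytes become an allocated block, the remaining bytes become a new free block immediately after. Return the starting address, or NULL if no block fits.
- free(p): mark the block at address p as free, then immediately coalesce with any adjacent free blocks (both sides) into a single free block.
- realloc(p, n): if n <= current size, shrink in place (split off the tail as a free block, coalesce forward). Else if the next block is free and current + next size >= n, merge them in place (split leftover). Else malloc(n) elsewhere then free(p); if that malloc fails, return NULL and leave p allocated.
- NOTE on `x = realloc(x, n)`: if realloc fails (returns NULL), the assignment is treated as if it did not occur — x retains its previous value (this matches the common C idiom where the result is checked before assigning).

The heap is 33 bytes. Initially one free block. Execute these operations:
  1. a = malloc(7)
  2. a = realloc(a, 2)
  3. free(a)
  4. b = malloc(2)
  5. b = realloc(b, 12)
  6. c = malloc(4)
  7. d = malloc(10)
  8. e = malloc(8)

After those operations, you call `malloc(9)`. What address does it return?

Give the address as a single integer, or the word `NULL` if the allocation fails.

Op 1: a = malloc(7) -> a = 0; heap: [0-6 ALLOC][7-32 FREE]
Op 2: a = realloc(a, 2) -> a = 0; heap: [0-1 ALLOC][2-32 FREE]
Op 3: free(a) -> (freed a); heap: [0-32 FREE]
Op 4: b = malloc(2) -> b = 0; heap: [0-1 ALLOC][2-32 FREE]
Op 5: b = realloc(b, 12) -> b = 0; heap: [0-11 ALLOC][12-32 FREE]
Op 6: c = malloc(4) -> c = 12; heap: [0-11 ALLOC][12-15 ALLOC][16-32 FREE]
Op 7: d = malloc(10) -> d = 16; heap: [0-11 ALLOC][12-15 ALLOC][16-25 ALLOC][26-32 FREE]
Op 8: e = malloc(8) -> e = NULL; heap: [0-11 ALLOC][12-15 ALLOC][16-25 ALLOC][26-32 FREE]
malloc(9): first-fit scan over [0-11 ALLOC][12-15 ALLOC][16-25 ALLOC][26-32 FREE] -> NULL

Answer: NULL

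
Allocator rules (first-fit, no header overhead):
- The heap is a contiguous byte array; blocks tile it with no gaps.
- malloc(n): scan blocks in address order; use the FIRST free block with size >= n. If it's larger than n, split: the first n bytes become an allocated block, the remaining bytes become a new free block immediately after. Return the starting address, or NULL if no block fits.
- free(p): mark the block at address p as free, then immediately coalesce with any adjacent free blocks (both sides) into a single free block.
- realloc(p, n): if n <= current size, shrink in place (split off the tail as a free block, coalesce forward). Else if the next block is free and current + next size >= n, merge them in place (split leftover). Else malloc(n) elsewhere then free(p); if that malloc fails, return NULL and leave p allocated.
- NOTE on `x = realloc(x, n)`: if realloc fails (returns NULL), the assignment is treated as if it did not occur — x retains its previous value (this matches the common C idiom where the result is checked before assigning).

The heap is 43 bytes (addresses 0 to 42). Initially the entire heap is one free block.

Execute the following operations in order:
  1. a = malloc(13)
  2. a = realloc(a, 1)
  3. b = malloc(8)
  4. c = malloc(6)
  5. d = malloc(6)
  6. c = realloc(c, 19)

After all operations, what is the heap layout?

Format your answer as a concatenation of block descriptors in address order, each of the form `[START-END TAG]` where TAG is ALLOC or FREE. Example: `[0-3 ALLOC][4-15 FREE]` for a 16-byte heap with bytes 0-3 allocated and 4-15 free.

Op 1: a = malloc(13) -> a = 0; heap: [0-12 ALLOC][13-42 FREE]
Op 2: a = realloc(a, 1) -> a = 0; heap: [0-0 ALLOC][1-42 FREE]
Op 3: b = malloc(8) -> b = 1; heap: [0-0 ALLOC][1-8 ALLOC][9-42 FREE]
Op 4: c = malloc(6) -> c = 9; heap: [0-0 ALLOC][1-8 ALLOC][9-14 ALLOC][15-42 FREE]
Op 5: d = malloc(6) -> d = 15; heap: [0-0 ALLOC][1-8 ALLOC][9-14 ALLOC][15-20 ALLOC][21-42 FREE]
Op 6: c = realloc(c, 19) -> c = 21; heap: [0-0 ALLOC][1-8 ALLOC][9-14 FREE][15-20 ALLOC][21-39 ALLOC][40-42 FREE]

Answer: [0-0 ALLOC][1-8 ALLOC][9-14 FREE][15-20 ALLOC][21-39 ALLOC][40-42 FREE]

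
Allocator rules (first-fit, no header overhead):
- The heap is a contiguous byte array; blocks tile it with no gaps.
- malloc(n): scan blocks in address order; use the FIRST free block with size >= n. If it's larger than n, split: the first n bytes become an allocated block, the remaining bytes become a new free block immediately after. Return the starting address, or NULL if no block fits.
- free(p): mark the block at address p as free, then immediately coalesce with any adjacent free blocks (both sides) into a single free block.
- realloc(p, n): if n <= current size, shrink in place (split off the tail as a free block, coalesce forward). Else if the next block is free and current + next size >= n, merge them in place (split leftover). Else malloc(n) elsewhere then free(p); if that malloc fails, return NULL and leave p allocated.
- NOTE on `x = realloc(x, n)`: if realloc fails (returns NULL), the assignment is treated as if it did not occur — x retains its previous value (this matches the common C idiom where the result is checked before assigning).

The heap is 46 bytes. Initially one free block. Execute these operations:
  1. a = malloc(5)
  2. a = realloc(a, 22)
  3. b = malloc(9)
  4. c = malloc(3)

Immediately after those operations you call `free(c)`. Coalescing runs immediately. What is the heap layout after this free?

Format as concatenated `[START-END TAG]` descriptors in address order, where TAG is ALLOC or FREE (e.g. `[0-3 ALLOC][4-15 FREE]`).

Answer: [0-21 ALLOC][22-30 ALLOC][31-45 FREE]

Derivation:
Op 1: a = malloc(5) -> a = 0; heap: [0-4 ALLOC][5-45 FREE]
Op 2: a = realloc(a, 22) -> a = 0; heap: [0-21 ALLOC][22-45 FREE]
Op 3: b = malloc(9) -> b = 22; heap: [0-21 ALLOC][22-30 ALLOC][31-45 FREE]
Op 4: c = malloc(3) -> c = 31; heap: [0-21 ALLOC][22-30 ALLOC][31-33 ALLOC][34-45 FREE]
free(c): c = 31 -> block [31-33 ALLOC]; mark free, coalesce with adjacent free neighbors -> [0-21 ALLOC][22-30 ALLOC][31-45 FREE]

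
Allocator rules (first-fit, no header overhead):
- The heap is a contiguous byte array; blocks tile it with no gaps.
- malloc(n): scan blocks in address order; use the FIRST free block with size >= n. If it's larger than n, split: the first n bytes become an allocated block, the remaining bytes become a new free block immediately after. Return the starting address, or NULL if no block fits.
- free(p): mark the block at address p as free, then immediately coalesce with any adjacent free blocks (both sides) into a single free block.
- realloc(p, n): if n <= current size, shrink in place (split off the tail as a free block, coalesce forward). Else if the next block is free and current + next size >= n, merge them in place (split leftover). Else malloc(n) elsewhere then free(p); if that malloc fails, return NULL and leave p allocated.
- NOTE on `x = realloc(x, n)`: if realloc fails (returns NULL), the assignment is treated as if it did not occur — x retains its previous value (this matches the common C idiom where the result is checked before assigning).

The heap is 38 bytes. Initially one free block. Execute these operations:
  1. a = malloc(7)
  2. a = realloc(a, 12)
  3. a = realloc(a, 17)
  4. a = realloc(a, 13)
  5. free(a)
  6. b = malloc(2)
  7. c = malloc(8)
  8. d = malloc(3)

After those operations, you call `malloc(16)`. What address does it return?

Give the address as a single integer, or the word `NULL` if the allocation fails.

Op 1: a = malloc(7) -> a = 0; heap: [0-6 ALLOC][7-37 FREE]
Op 2: a = realloc(a, 12) -> a = 0; heap: [0-11 ALLOC][12-37 FREE]
Op 3: a = realloc(a, 17) -> a = 0; heap: [0-16 ALLOC][17-37 FREE]
Op 4: a = realloc(a, 13) -> a = 0; heap: [0-12 ALLOC][13-37 FREE]
Op 5: free(a) -> (freed a); heap: [0-37 FREE]
Op 6: b = malloc(2) -> b = 0; heap: [0-1 ALLOC][2-37 FREE]
Op 7: c = malloc(8) -> c = 2; heap: [0-1 ALLOC][2-9 ALLOC][10-37 FREE]
Op 8: d = malloc(3) -> d = 10; heap: [0-1 ALLOC][2-9 ALLOC][10-12 ALLOC][13-37 FREE]
malloc(16): first-fit scan over [0-1 ALLOC][2-9 ALLOC][10-12 ALLOC][13-37 FREE] -> 13

Answer: 13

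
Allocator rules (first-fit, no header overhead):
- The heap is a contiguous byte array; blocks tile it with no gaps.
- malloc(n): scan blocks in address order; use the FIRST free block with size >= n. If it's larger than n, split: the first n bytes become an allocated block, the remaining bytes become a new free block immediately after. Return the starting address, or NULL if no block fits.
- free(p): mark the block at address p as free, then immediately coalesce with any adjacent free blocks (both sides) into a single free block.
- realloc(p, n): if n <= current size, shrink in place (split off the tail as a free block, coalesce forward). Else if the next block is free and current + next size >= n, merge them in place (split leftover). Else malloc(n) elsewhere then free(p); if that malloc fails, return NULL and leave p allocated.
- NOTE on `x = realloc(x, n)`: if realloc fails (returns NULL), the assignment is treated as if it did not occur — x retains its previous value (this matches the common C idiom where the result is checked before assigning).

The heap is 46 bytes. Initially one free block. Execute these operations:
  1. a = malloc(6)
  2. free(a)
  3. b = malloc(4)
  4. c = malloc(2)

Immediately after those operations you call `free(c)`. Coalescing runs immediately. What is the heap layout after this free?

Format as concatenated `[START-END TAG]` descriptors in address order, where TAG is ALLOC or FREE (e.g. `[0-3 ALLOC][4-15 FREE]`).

Op 1: a = malloc(6) -> a = 0; heap: [0-5 ALLOC][6-45 FREE]
Op 2: free(a) -> (freed a); heap: [0-45 FREE]
Op 3: b = malloc(4) -> b = 0; heap: [0-3 ALLOC][4-45 FREE]
Op 4: c = malloc(2) -> c = 4; heap: [0-3 ALLOC][4-5 ALLOC][6-45 FREE]
free(c): c = 4 -> block [4-5 ALLOC]; mark free, coalesce with adjacent free neighbors -> [0-3 ALLOC][4-45 FREE]

Answer: [0-3 ALLOC][4-45 FREE]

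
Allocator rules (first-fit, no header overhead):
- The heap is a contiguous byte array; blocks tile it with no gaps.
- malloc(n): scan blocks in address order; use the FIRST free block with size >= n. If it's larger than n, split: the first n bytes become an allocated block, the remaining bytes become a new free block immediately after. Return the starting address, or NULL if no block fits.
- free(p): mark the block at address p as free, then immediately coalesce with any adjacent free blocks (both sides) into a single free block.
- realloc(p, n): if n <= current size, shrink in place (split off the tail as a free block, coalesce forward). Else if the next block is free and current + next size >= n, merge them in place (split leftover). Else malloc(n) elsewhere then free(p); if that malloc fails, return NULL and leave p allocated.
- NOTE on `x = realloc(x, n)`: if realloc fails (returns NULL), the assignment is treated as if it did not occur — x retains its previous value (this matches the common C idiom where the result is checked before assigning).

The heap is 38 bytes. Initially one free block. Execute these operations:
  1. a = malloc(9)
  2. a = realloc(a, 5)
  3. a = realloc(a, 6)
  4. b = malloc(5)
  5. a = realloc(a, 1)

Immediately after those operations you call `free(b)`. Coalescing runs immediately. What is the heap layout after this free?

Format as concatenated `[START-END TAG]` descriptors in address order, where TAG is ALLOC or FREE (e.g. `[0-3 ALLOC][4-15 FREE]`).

Answer: [0-0 ALLOC][1-37 FREE]

Derivation:
Op 1: a = malloc(9) -> a = 0; heap: [0-8 ALLOC][9-37 FREE]
Op 2: a = realloc(a, 5) -> a = 0; heap: [0-4 ALLOC][5-37 FREE]
Op 3: a = realloc(a, 6) -> a = 0; heap: [0-5 ALLOC][6-37 FREE]
Op 4: b = malloc(5) -> b = 6; heap: [0-5 ALLOC][6-10 ALLOC][11-37 FREE]
Op 5: a = realloc(a, 1) -> a = 0; heap: [0-0 ALLOC][1-5 FREE][6-10 ALLOC][11-37 FREE]
free(b): b = 6 -> block [6-10 ALLOC]; mark free, coalesce with adjacent free neighbors -> [0-0 ALLOC][1-37 FREE]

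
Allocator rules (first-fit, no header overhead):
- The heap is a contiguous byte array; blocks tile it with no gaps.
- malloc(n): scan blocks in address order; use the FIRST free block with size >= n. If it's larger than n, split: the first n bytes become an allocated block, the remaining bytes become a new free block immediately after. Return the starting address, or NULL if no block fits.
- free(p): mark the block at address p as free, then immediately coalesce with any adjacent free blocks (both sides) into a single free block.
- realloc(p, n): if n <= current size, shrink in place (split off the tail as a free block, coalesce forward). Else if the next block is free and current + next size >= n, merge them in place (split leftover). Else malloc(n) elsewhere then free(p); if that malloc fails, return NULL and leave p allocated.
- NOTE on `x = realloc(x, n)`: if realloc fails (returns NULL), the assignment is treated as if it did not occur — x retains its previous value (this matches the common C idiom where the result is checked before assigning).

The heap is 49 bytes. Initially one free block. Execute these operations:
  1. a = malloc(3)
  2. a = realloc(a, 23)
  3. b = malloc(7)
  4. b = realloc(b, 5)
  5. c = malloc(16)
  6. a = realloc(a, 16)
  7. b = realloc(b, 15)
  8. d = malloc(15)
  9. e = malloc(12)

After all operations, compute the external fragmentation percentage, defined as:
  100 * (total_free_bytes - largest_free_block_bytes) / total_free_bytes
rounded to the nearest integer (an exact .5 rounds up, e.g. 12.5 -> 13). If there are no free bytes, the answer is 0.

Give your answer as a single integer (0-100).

Op 1: a = malloc(3) -> a = 0; heap: [0-2 ALLOC][3-48 FREE]
Op 2: a = realloc(a, 23) -> a = 0; heap: [0-22 ALLOC][23-48 FREE]
Op 3: b = malloc(7) -> b = 23; heap: [0-22 ALLOC][23-29 ALLOC][30-48 FREE]
Op 4: b = realloc(b, 5) -> b = 23; heap: [0-22 ALLOC][23-27 ALLOC][28-48 FREE]
Op 5: c = malloc(16) -> c = 28; heap: [0-22 ALLOC][23-27 ALLOC][28-43 ALLOC][44-48 FREE]
Op 6: a = realloc(a, 16) -> a = 0; heap: [0-15 ALLOC][16-22 FREE][23-27 ALLOC][28-43 ALLOC][44-48 FREE]
Op 7: b = realloc(b, 15) -> NULL (b unchanged); heap: [0-15 ALLOC][16-22 FREE][23-27 ALLOC][28-43 ALLOC][44-48 FREE]
Op 8: d = malloc(15) -> d = NULL; heap: [0-15 ALLOC][16-22 FREE][23-27 ALLOC][28-43 ALLOC][44-48 FREE]
Op 9: e = malloc(12) -> e = NULL; heap: [0-15 ALLOC][16-22 FREE][23-27 ALLOC][28-43 ALLOC][44-48 FREE]
Free blocks: [7 5] total_free=12 largest=7 -> 100*(12-7)/12 = 500/12 ≈ 41.667 -> rounds to 42

Answer: 42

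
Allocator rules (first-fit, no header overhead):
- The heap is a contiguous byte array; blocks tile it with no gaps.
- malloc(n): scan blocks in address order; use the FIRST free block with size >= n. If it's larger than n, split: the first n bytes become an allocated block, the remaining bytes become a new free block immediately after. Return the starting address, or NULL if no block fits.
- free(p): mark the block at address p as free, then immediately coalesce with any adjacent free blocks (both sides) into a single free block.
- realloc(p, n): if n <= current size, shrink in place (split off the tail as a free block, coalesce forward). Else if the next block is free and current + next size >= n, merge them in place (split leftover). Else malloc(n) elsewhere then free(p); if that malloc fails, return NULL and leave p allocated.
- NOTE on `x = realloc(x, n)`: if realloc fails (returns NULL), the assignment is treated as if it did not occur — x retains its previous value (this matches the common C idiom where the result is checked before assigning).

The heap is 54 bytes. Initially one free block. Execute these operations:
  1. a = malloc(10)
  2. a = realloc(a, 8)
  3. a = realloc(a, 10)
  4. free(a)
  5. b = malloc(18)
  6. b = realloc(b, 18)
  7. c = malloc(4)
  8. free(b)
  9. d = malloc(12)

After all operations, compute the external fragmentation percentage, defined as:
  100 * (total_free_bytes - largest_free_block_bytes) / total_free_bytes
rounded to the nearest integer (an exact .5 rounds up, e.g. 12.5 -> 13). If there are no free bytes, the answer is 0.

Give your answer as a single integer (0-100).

Answer: 16

Derivation:
Op 1: a = malloc(10) -> a = 0; heap: [0-9 ALLOC][10-53 FREE]
Op 2: a = realloc(a, 8) -> a = 0; heap: [0-7 ALLOC][8-53 FREE]
Op 3: a = realloc(a, 10) -> a = 0; heap: [0-9 ALLOC][10-53 FREE]
Op 4: free(a) -> (freed a); heap: [0-53 FREE]
Op 5: b = malloc(18) -> b = 0; heap: [0-17 ALLOC][18-53 FREE]
Op 6: b = realloc(b, 18) -> b = 0; heap: [0-17 ALLOC][18-53 FREE]
Op 7: c = malloc(4) -> c = 18; heap: [0-17 ALLOC][18-21 ALLOC][22-53 FREE]
Op 8: free(b) -> (freed b); heap: [0-17 FREE][18-21 ALLOC][22-53 FREE]
Op 9: d = malloc(12) -> d = 0; heap: [0-11 ALLOC][12-17 FREE][18-21 ALLOC][22-53 FREE]
Free blocks: [6 32] total_free=38 largest=32 -> 100*(38-32)/38 = 600/38 ≈ 15.789 -> rounds to 16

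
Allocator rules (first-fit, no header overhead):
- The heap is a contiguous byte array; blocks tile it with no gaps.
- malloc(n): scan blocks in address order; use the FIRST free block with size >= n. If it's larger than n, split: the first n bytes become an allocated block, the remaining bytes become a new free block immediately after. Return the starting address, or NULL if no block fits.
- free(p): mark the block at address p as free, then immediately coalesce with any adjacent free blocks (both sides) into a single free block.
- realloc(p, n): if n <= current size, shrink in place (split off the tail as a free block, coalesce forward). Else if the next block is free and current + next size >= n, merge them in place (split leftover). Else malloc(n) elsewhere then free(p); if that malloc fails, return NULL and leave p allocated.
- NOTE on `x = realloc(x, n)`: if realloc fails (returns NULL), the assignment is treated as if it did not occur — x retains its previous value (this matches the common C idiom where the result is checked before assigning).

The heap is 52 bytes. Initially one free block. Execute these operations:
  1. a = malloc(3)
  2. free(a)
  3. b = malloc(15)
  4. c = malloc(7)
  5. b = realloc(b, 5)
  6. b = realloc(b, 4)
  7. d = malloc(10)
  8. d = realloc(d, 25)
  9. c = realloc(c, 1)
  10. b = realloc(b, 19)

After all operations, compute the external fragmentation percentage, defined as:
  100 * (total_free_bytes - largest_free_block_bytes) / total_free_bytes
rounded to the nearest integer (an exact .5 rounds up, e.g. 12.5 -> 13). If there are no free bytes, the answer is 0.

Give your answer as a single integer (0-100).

Answer: 50

Derivation:
Op 1: a = malloc(3) -> a = 0; heap: [0-2 ALLOC][3-51 FREE]
Op 2: free(a) -> (freed a); heap: [0-51 FREE]
Op 3: b = malloc(15) -> b = 0; heap: [0-14 ALLOC][15-51 FREE]
Op 4: c = malloc(7) -> c = 15; heap: [0-14 ALLOC][15-21 ALLOC][22-51 FREE]
Op 5: b = realloc(b, 5) -> b = 0; heap: [0-4 ALLOC][5-14 FREE][15-21 ALLOC][22-51 FREE]
Op 6: b = realloc(b, 4) -> b = 0; heap: [0-3 ALLOC][4-14 FREE][15-21 ALLOC][22-51 FREE]
Op 7: d = malloc(10) -> d = 4; heap: [0-3 ALLOC][4-13 ALLOC][14-14 FREE][15-21 ALLOC][22-51 FREE]
Op 8: d = realloc(d, 25) -> d = 22; heap: [0-3 ALLOC][4-14 FREE][15-21 ALLOC][22-46 ALLOC][47-51 FREE]
Op 9: c = realloc(c, 1) -> c = 15; heap: [0-3 ALLOC][4-14 FREE][15-15 ALLOC][16-21 FREE][22-46 ALLOC][47-51 FREE]
Op 10: b = realloc(b, 19) -> NULL (b unchanged); heap: [0-3 ALLOC][4-14 FREE][15-15 ALLOC][16-21 FREE][22-46 ALLOC][47-51 FREE]
Free blocks: [11 6 5] total_free=22 largest=11 -> 100*(22-11)/22 = 1100/22 = 50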